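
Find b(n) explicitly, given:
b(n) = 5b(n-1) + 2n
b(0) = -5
First-order linear with linear forcing.
Homogeneous solution: b_h(n) = A·(5)^n.
Try particular b_p(n) = pn + q. Substituting:
  pn + q = 5(p(n-1) + q) + 2n.
Matching the n-coefficient: p = 5p + 2 ⇒ p = - \frac{1}{2}.
Matching constants: q = -5p + 5q ⇒ q = - \frac{5}{8}.
General: b(n) = A·(5)^n - \frac{n}{2} - \frac{5}{8}.
Apply b(0) = -5: A - \frac{5}{8} = -5 ⇒ A = - \frac{35}{8}.
So b(n) = - \frac{35 \cdot 5^{n}}{8} - \frac{n}{2} - \frac{5}{8}.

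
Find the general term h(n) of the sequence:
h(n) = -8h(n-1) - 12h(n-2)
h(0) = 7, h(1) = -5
Characteristic equation: x² + 8x + 12 = 0, which factors as (x - (-2))(x - (-6)) = 0.
Roots r₁ = -2, r₂ = -6 (distinct).
General solution: h(n) = A·(-2)^n + B·(-6)^n.
From h(0) = 7: A + B = 7.
From h(1) = -5: -2A - 6B = -5.
Solving: A = \frac{37}{4}, B = - \frac{9}{4}.
So h(n) = \frac{37 \left(-2\right)^{n}}{4} - \frac{9 \left(-6\right)^{n}}{4}.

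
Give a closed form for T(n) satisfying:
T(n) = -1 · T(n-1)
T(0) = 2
Pure geometric recurrence with ratio -1.
By induction T(n) = T(0) · (-1)^n = 2 \left(-1\right)^{n}.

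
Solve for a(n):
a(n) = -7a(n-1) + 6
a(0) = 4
First-order linear non-homogeneous.
Homogeneous solution: a_h(n) = A·(-7)^n.
Try constant particular solution a_p = K: K = -7K + 6 ⇒ K = \frac{3}{4}.
General: a(n) = A·(-7)^n + \frac{3}{4}.
Apply a(0) = 4: A + \frac{3}{4} = 4 ⇒ A = \frac{13}{4}.
So a(n) = \frac{13 \left(-7\right)^{n}}{4} + \frac{3}{4}.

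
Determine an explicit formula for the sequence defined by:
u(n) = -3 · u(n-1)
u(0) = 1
Pure geometric recurrence with ratio -3.
By induction u(n) = u(0) · (-3)^n = \left(-3\right)^{n}.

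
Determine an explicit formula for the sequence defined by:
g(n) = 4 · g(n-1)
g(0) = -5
Pure geometric recurrence with ratio 4.
By induction g(n) = g(0) · (4)^n = - 5 \cdot 4^{n}.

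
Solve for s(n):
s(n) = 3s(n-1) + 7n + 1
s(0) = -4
First-order linear with linear forcing.
Homogeneous solution: s_h(n) = A·(3)^n.
Try particular s_p(n) = pn + q. Substituting:
  pn + q = 3(p(n-1) + q) + 7n + 1.
Matching the n-coefficient: p = 3p + 7 ⇒ p = - \frac{7}{2}.
Matching constants: q = -3p + 3q + 1 ⇒ q = - \frac{23}{4}.
General: s(n) = A·(3)^n - \frac{7 n}{2} - \frac{23}{4}.
Apply s(0) = -4: A - \frac{23}{4} = -4 ⇒ A = \frac{7}{4}.
So s(n) = \frac{7 \cdot 3^{n}}{4} - \frac{7 n}{2} - \frac{23}{4}.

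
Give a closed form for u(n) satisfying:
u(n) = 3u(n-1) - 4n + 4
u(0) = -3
First-order linear with linear forcing.
Homogeneous solution: u_h(n) = A·(3)^n.
Try particular u_p(n) = pn + q. Substituting:
  pn + q = 3(p(n-1) + q) - 4n + 4.
Matching the n-coefficient: p = 3p - 4 ⇒ p = 2.
Matching constants: q = -3p + 3q + 4 ⇒ q = 1.
General: u(n) = A·(3)^n + 2 n + 1.
Apply u(0) = -3: A + 1 = -3 ⇒ A = -4.
So u(n) = - 4 \cdot 3^{n} + 2 n + 1.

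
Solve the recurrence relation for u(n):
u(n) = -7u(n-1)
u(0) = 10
This is a homogeneous first-order recurrence with ratio -7.
By induction u(n) = u(0) · (-7)^n = 10 \left(-7\right)^{n}.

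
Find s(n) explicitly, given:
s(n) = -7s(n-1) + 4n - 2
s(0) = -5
First-order linear with linear forcing.
Homogeneous solution: s_h(n) = A·(-7)^n.
Try particular s_p(n) = pn + q. Substituting:
  pn + q = -7(p(n-1) + q) + 4n - 2.
Matching the n-coefficient: p = -7p + 4 ⇒ p = \frac{1}{2}.
Matching constants: q = 7p - 7q - 2 ⇒ q = \frac{3}{16}.
General: s(n) = A·(-7)^n + \frac{n}{2} + \frac{3}{16}.
Apply s(0) = -5: A + \frac{3}{16} = -5 ⇒ A = - \frac{83}{16}.
So s(n) = - \frac{83 \left(-7\right)^{n}}{16} + \frac{n}{2} + \frac{3}{16}.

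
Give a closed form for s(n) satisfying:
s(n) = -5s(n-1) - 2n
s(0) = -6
First-order linear with linear forcing.
Homogeneous solution: s_h(n) = A·(-5)^n.
Try particular s_p(n) = pn + q. Substituting:
  pn + q = -5(p(n-1) + q) - 2n.
Matching the n-coefficient: p = -5p - 2 ⇒ p = - \frac{1}{3}.
Matching constants: q = 5p - 5q ⇒ q = - \frac{5}{18}.
General: s(n) = A·(-5)^n - \frac{n}{3} - \frac{5}{18}.
Apply s(0) = -6: A - \frac{5}{18} = -6 ⇒ A = - \frac{103}{18}.
So s(n) = - \frac{103 \left(-5\right)^{n}}{18} - \frac{n}{3} - \frac{5}{18}.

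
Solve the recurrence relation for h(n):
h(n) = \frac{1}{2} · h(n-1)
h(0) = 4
Pure geometric recurrence with ratio \frac{1}{2}.
By induction h(n) = h(0) · (\frac{1}{2})^n = 4 \cdot 2^{- n}.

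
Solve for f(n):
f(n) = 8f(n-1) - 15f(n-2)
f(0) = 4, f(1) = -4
Characteristic equation: x² - 8x + 15 = 0, which factors as (x - (3))(x - (5)) = 0.
Roots r₁ = 3, r₂ = 5 (distinct).
General solution: f(n) = A·(3)^n + B·(5)^n.
From f(0) = 4: A + B = 4.
From f(1) = -4: 3A + 5B = -4.
Solving: A = 12, B = -8.
So f(n) = 12 \cdot 3^{n} - 8 \cdot 5^{n}.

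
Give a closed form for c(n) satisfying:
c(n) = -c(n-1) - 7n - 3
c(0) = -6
First-order linear with linear forcing.
Homogeneous solution: c_h(n) = A·(-1)^n.
Try particular c_p(n) = pn + q. Substituting:
  pn + q = -(p(n-1) + q) - 7n - 3.
Matching the n-coefficient: p = -p - 7 ⇒ p = - \frac{7}{2}.
Matching constants: q = p - q - 3 ⇒ q = - \frac{13}{4}.
General: c(n) = A·(-1)^n - \frac{7 n}{2} - \frac{13}{4}.
Apply c(0) = -6: A - \frac{13}{4} = -6 ⇒ A = - \frac{11}{4}.
So c(n) = - \frac{11 \left(-1\right)^{n}}{4} - \frac{7 n}{2} - \frac{13}{4}.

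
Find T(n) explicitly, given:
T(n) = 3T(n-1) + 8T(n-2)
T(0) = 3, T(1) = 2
Characteristic equation: x² - 3x - 8 = 0.
Discriminant Δ = (3)² + 4·(8) = 41.
Roots r₁,₂ = (3 ± √41)/2, so r₁ = \frac{3}{2} + \frac{\sqrt{41}}{2}, r₂ = \frac{3}{2} - \frac{\sqrt{41}}{2}.
General solution: T(n) = A·r₁^n + B·r₂^n.
From the initial conditions, A + B = 3 and r₁A + r₂B = 2.
Since r₁ - r₂ = √41: A = (2 - (3)r₂)/√41 = \frac{3}{2} - \frac{5 \sqrt{41}}{82}, and B = 3 - A = \frac{5 \sqrt{41}}{82} + \frac{3}{2}.
So T(n) = \left(\frac{3}{2} - \frac{5 \sqrt{41}}{82}\right)\left(\frac{3}{2} + \frac{\sqrt{41}}{2}\right)^n + \left(\frac{5 \sqrt{41}}{82} + \frac{3}{2}\right)\left(\frac{3}{2} - \frac{\sqrt{41}}{2}\right)^n.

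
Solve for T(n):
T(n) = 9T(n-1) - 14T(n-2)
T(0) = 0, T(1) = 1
Characteristic equation: x² - 9x + 14 = 0, which factors as (x - (2))(x - (7)) = 0.
Roots r₁ = 2, r₂ = 7 (distinct).
General solution: T(n) = A·(2)^n + B·(7)^n.
From T(0) = 0: A + B = 0.
From T(1) = 1: 2A + 7B = 1.
Solving: A = - \frac{1}{5}, B = \frac{1}{5}.
So T(n) = - \frac{2^{n}}{5} + \frac{7^{n}}{5}.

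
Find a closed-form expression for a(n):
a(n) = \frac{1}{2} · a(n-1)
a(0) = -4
Pure geometric recurrence with ratio \frac{1}{2}.
By induction a(n) = a(0) · (\frac{1}{2})^n = - 4 \cdot 2^{- n}.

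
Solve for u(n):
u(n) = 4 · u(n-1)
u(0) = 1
Pure geometric recurrence with ratio 4.
By induction u(n) = u(0) · (4)^n = 4^{n}.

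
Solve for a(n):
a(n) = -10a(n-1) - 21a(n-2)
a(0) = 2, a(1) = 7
Characteristic equation: x² + 10x + 21 = 0, which factors as (x - (-7))(x - (-3)) = 0.
Roots r₁ = -7, r₂ = -3 (distinct).
General solution: a(n) = A·(-7)^n + B·(-3)^n.
From a(0) = 2: A + B = 2.
From a(1) = 7: -7A - 3B = 7.
Solving: A = - \frac{13}{4}, B = \frac{21}{4}.
So a(n) = \frac{21 \left(-3\right)^{n}}{4} - \frac{13 \left(-7\right)^{n}}{4}.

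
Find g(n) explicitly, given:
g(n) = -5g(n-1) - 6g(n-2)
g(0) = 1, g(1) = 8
Characteristic equation: x² + 5x + 6 = 0, which factors as (x - (-3))(x - (-2)) = 0.
Roots r₁ = -3, r₂ = -2 (distinct).
General solution: g(n) = A·(-3)^n + B·(-2)^n.
From g(0) = 1: A + B = 1.
From g(1) = 8: -3A - 2B = 8.
Solving: A = -10, B = 11.
So g(n) = 11 \left(-2\right)^{n} - 10 \left(-3\right)^{n}.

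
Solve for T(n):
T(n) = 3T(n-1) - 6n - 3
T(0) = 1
First-order linear with linear forcing.
Homogeneous solution: T_h(n) = A·(3)^n.
Try particular T_p(n) = pn + q. Substituting:
  pn + q = 3(p(n-1) + q) - 6n - 3.
Matching the n-coefficient: p = 3p - 6 ⇒ p = 3.
Matching constants: q = -3p + 3q - 3 ⇒ q = 6.
General: T(n) = A·(3)^n + 3 n + 6.
Apply T(0) = 1: A + 6 = 1 ⇒ A = -5.
So T(n) = - 5 \cdot 3^{n} + 3 n + 6.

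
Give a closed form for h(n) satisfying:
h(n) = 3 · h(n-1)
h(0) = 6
Pure geometric recurrence with ratio 3.
By induction h(n) = h(0) · (3)^n = 6 \cdot 3^{n}.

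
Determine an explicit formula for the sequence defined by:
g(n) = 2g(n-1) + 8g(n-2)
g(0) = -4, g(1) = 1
Characteristic equation: x² - 2x - 8 = 0, which factors as (x - (4))(x - (-2)) = 0.
Roots r₁ = 4, r₂ = -2 (distinct).
General solution: g(n) = A·(4)^n + B·(-2)^n.
From g(0) = -4: A + B = -4.
From g(1) = 1: 4A - 2B = 1.
Solving: A = - \frac{7}{6}, B = - \frac{17}{6}.
So g(n) = - \frac{17 \left(-2\right)^{n}}{6} - \frac{7 \cdot 4^{n}}{6}.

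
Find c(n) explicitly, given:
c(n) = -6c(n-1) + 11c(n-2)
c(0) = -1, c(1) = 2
Characteristic equation: x² + 6x - 11 = 0.
Discriminant Δ = (-6)² + 4·(11) = 80.
Roots r₁,₂ = (-6 ± √80)/2, so r₁ = -3 + 2 \sqrt{5}, r₂ = - 2 \sqrt{5} - 3.
General solution: c(n) = A·r₁^n + B·r₂^n.
From the initial conditions, A + B = -1 and r₁A + r₂B = 2.
Since r₁ - r₂ = √80: A = (2 - (-1)r₂)/√80 = - \frac{1}{2} - \frac{\sqrt{5}}{20}, and B = -1 - A = - \frac{1}{2} + \frac{\sqrt{5}}{20}.
So c(n) = \left(- \frac{1}{2} - \frac{\sqrt{5}}{20}\right)\left(-3 + 2 \sqrt{5}\right)^n + \left(- \frac{1}{2} + \frac{\sqrt{5}}{20}\right)\left(- 2 \sqrt{5} - 3\right)^n.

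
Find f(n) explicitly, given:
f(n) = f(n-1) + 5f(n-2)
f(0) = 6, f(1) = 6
Characteristic equation: x² - x - 5 = 0.
Discriminant Δ = (1)² + 4·(5) = 21.
Roots r₁,₂ = (1 ± √21)/2, so r₁ = \frac{1}{2} + \frac{\sqrt{21}}{2}, r₂ = \frac{1}{2} - \frac{\sqrt{21}}{2}.
General solution: f(n) = A·r₁^n + B·r₂^n.
From the initial conditions, A + B = 6 and r₁A + r₂B = 6.
Since r₁ - r₂ = √21: A = (6 - (6)r₂)/√21 = \frac{\sqrt{21}}{7} + 3, and B = 6 - A = 3 - \frac{\sqrt{21}}{7}.
So f(n) = \left(\frac{\sqrt{21}}{7} + 3\right)\left(\frac{1}{2} + \frac{\sqrt{21}}{2}\right)^n + \left(3 - \frac{\sqrt{21}}{7}\right)\left(\frac{1}{2} - \frac{\sqrt{21}}{2}\right)^n.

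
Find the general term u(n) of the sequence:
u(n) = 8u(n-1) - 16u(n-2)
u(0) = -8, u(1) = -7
Characteristic equation: x² - 8x + 16 = 0, which is (x - (4))².
Repeated root r = 4.
General solution: u(n) = (A + Bn)·(4)^n.
From u(0) = -8: A = -8.
From u(1) = -7: (A + B)·(4) = -7 ⇒ B = \frac{25}{4}.
So u(n) = \left(\frac{25 n}{4} - 8\right) \cdot (4)^n.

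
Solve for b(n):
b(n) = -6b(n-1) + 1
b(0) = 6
First-order linear non-homogeneous.
Homogeneous solution: b_h(n) = A·(-6)^n.
Try constant particular solution b_p = K: K = -6K + 1 ⇒ K = \frac{1}{7}.
General: b(n) = A·(-6)^n + \frac{1}{7}.
Apply b(0) = 6: A + \frac{1}{7} = 6 ⇒ A = \frac{41}{7}.
So b(n) = \frac{41 \left(-6\right)^{n}}{7} + \frac{1}{7}.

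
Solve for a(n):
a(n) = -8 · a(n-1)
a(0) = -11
Pure geometric recurrence with ratio -8.
By induction a(n) = a(0) · (-8)^n = - 11 \left(-8\right)^{n}.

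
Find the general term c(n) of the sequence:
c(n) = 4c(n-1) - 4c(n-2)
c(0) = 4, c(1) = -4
Characteristic equation: x² - 4x + 4 = 0, which is (x - (2))².
Repeated root r = 2.
General solution: c(n) = (A + Bn)·(2)^n.
From c(0) = 4: A = 4.
From c(1) = -4: (A + B)·(2) = -4 ⇒ B = -6.
So c(n) = \left(4 - 6 n\right) \cdot (2)^n.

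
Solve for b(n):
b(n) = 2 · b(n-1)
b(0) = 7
Pure geometric recurrence with ratio 2.
By induction b(n) = b(0) · (2)^n = 7 \cdot 2^{n}.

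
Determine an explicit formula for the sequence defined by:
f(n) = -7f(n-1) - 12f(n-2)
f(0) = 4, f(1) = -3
Characteristic equation: x² + 7x + 12 = 0, which factors as (x - (-3))(x - (-4)) = 0.
Roots r₁ = -3, r₂ = -4 (distinct).
General solution: f(n) = A·(-3)^n + B·(-4)^n.
From f(0) = 4: A + B = 4.
From f(1) = -3: -3A - 4B = -3.
Solving: A = 13, B = -9.
So f(n) = 13 \left(-3\right)^{n} - 9 \left(-4\right)^{n}.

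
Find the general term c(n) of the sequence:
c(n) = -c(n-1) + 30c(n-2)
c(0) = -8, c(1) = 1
Characteristic equation: x² + x - 30 = 0, which factors as (x - (-6))(x - (5)) = 0.
Roots r₁ = -6, r₂ = 5 (distinct).
General solution: c(n) = A·(-6)^n + B·(5)^n.
From c(0) = -8: A + B = -8.
From c(1) = 1: -6A + 5B = 1.
Solving: A = - \frac{41}{11}, B = - \frac{47}{11}.
So c(n) = - \frac{41 \left(-6\right)^{n}}{11} - \frac{47 \cdot 5^{n}}{11}.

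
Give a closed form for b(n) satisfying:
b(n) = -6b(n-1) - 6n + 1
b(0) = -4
First-order linear with linear forcing.
Homogeneous solution: b_h(n) = A·(-6)^n.
Try particular b_p(n) = pn + q. Substituting:
  pn + q = -6(p(n-1) + q) - 6n + 1.
Matching the n-coefficient: p = -6p - 6 ⇒ p = - \frac{6}{7}.
Matching constants: q = 6p - 6q + 1 ⇒ q = - \frac{29}{49}.
General: b(n) = A·(-6)^n - \frac{6 n}{7} - \frac{29}{49}.
Apply b(0) = -4: A - \frac{29}{49} = -4 ⇒ A = - \frac{167}{49}.
So b(n) = - \frac{167 \left(-6\right)^{n}}{49} - \frac{6 n}{7} - \frac{29}{49}.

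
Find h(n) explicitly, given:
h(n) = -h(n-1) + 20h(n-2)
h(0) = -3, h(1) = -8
Characteristic equation: x² + x - 20 = 0, which factors as (x - (4))(x - (-5)) = 0.
Roots r₁ = 4, r₂ = -5 (distinct).
General solution: h(n) = A·(4)^n + B·(-5)^n.
From h(0) = -3: A + B = -3.
From h(1) = -8: 4A - 5B = -8.
Solving: A = - \frac{23}{9}, B = - \frac{4}{9}.
So h(n) = - \frac{4 \left(-5\right)^{n}}{9} - \frac{23 \cdot 4^{n}}{9}.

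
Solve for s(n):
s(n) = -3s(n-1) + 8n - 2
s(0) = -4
First-order linear with linear forcing.
Homogeneous solution: s_h(n) = A·(-3)^n.
Try particular s_p(n) = pn + q. Substituting:
  pn + q = -3(p(n-1) + q) + 8n - 2.
Matching the n-coefficient: p = -3p + 8 ⇒ p = 2.
Matching constants: q = 3p - 3q - 2 ⇒ q = 1.
General: s(n) = A·(-3)^n + 2 n + 1.
Apply s(0) = -4: A + 1 = -4 ⇒ A = -5.
So s(n) = - 5 \left(-3\right)^{n} + 2 n + 1.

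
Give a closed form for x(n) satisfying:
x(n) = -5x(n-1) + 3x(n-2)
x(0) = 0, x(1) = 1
Characteristic equation: x² + 5x - 3 = 0.
Discriminant Δ = (-5)² + 4·(3) = 37.
Roots r₁,₂ = (-5 ± √37)/2, so r₁ = - \frac{5}{2} + \frac{\sqrt{37}}{2}, r₂ = - \frac{\sqrt{37}}{2} - \frac{5}{2}.
General solution: x(n) = A·r₁^n + B·r₂^n.
From the initial conditions, A + B = 0 and r₁A + r₂B = 1.
Since r₁ - r₂ = √37: A = (1 - (0)r₂)/√37 = \frac{\sqrt{37}}{37}, and B = 0 - A = - \frac{\sqrt{37}}{37}.
So x(n) = \left(\frac{\sqrt{37}}{37}\right)\left(- \frac{5}{2} + \frac{\sqrt{37}}{2}\right)^n + \left(- \frac{\sqrt{37}}{37}\right)\left(- \frac{\sqrt{37}}{2} - \frac{5}{2}\right)^n.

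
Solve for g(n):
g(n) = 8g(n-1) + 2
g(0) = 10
First-order linear non-homogeneous.
Homogeneous solution: g_h(n) = A·(8)^n.
Try constant particular solution g_p = K: K = 8K + 2 ⇒ K = - \frac{2}{7}.
General: g(n) = A·(8)^n - \frac{2}{7}.
Apply g(0) = 10: A - \frac{2}{7} = 10 ⇒ A = \frac{72}{7}.
So g(n) = \frac{72 \cdot 8^{n}}{7} - \frac{2}{7}.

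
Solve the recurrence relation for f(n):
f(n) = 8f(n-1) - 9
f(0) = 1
First-order linear non-homogeneous.
Homogeneous solution: f_h(n) = A·(8)^n.
Try constant particular solution f_p = K: K = 8K - 9 ⇒ K = \frac{9}{7}.
General: f(n) = A·(8)^n + \frac{9}{7}.
Apply f(0) = 1: A + \frac{9}{7} = 1 ⇒ A = - \frac{2}{7}.
So f(n) = \frac{9}{7} - \frac{2 \cdot 8^{n}}{7}.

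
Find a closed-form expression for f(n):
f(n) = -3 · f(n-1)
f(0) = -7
Pure geometric recurrence with ratio -3.
By induction f(n) = f(0) · (-3)^n = - 7 \left(-3\right)^{n}.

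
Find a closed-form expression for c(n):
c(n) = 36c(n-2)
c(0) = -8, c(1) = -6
Characteristic equation: x² - 36 = 0, which factors as (x - (6))(x - (-6)) = 0.
Roots r₁ = 6, r₂ = -6 (distinct).
General solution: c(n) = A·(6)^n + B·(-6)^n.
From c(0) = -8: A + B = -8.
From c(1) = -6: 6A - 6B = -6.
Solving: A = - \frac{9}{2}, B = - \frac{7}{2}.
So c(n) = - \frac{7 \left(-6\right)^{n}}{2} - \frac{9 \cdot 6^{n}}{2}.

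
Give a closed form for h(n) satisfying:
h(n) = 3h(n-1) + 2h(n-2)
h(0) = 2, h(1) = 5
Characteristic equation: x² - 3x - 2 = 0.
Discriminant Δ = (3)² + 4·(2) = 17.
Roots r₁,₂ = (3 ± √17)/2, so r₁ = \frac{3}{2} + \frac{\sqrt{17}}{2}, r₂ = \frac{3}{2} - \frac{\sqrt{17}}{2}.
General solution: h(n) = A·r₁^n + B·r₂^n.
From the initial conditions, A + B = 2 and r₁A + r₂B = 5.
Since r₁ - r₂ = √17: A = (5 - (2)r₂)/√17 = \frac{2 \sqrt{17}}{17} + 1, and B = 2 - A = 1 - \frac{2 \sqrt{17}}{17}.
So h(n) = \left(\frac{2 \sqrt{17}}{17} + 1\right)\left(\frac{3}{2} + \frac{\sqrt{17}}{2}\right)^n + \left(1 - \frac{2 \sqrt{17}}{17}\right)\left(\frac{3}{2} - \frac{\sqrt{17}}{2}\right)^n.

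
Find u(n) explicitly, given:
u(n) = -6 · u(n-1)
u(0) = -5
Pure geometric recurrence with ratio -6.
By induction u(n) = u(0) · (-6)^n = - 5 \left(-6\right)^{n}.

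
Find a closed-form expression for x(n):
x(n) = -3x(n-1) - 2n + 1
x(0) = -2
First-order linear with linear forcing.
Homogeneous solution: x_h(n) = A·(-3)^n.
Try particular x_p(n) = pn + q. Substituting:
  pn + q = -3(p(n-1) + q) - 2n + 1.
Matching the n-coefficient: p = -3p - 2 ⇒ p = - \frac{1}{2}.
Matching constants: q = 3p - 3q + 1 ⇒ q = - \frac{1}{8}.
General: x(n) = A·(-3)^n - \frac{n}{2} - \frac{1}{8}.
Apply x(0) = -2: A - \frac{1}{8} = -2 ⇒ A = - \frac{15}{8}.
So x(n) = - \frac{15 \left(-3\right)^{n}}{8} - \frac{n}{2} - \frac{1}{8}.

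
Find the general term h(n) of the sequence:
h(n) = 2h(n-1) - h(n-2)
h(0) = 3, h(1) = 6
Characteristic equation: x² - 2x + 1 = 0, which is (x - (1))².
Repeated root r = 1.
General solution: h(n) = (A + Bn)·(1)^n.
From h(0) = 3: A = 3.
From h(1) = 6: (A + B)·(1) = 6 ⇒ B = 3.
So h(n) = \left(3 n + 3\right) \cdot (1)^n.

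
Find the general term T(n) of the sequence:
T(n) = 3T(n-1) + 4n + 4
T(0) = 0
First-order linear with linear forcing.
Homogeneous solution: T_h(n) = A·(3)^n.
Try particular T_p(n) = pn + q. Substituting:
  pn + q = 3(p(n-1) + q) + 4n + 4.
Matching the n-coefficient: p = 3p + 4 ⇒ p = -2.
Matching constants: q = -3p + 3q + 4 ⇒ q = -5.
General: T(n) = A·(3)^n - 2 n - 5.
Apply T(0) = 0: A - 5 = 0 ⇒ A = 5.
So T(n) = 5 \cdot 3^{n} - 2 n - 5.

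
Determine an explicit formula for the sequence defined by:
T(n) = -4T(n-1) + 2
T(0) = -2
First-order linear non-homogeneous.
Homogeneous solution: T_h(n) = A·(-4)^n.
Try constant particular solution T_p = K: K = -4K + 2 ⇒ K = \frac{2}{5}.
General: T(n) = A·(-4)^n + \frac{2}{5}.
Apply T(0) = -2: A + \frac{2}{5} = -2 ⇒ A = - \frac{12}{5}.
So T(n) = \frac{2}{5} - \frac{12 \left(-4\right)^{n}}{5}.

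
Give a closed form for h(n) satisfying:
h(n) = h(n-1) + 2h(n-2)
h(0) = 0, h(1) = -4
Characteristic equation: x² - x - 2 = 0, which factors as (x - (2))(x - (-1)) = 0.
Roots r₁ = 2, r₂ = -1 (distinct).
General solution: h(n) = A·(2)^n + B·(-1)^n.
From h(0) = 0: A + B = 0.
From h(1) = -4: 2A - B = -4.
Solving: A = - \frac{4}{3}, B = \frac{4}{3}.
So h(n) = \frac{4 \left(-1\right)^{n}}{3} - \frac{4 \cdot 2^{n}}{3}.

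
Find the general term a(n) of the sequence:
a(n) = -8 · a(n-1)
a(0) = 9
Pure geometric recurrence with ratio -8.
By induction a(n) = a(0) · (-8)^n = 9 \left(-8\right)^{n}.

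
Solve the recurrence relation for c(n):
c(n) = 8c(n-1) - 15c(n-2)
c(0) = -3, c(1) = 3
Characteristic equation: x² - 8x + 15 = 0, which factors as (x - (5))(x - (3)) = 0.
Roots r₁ = 5, r₂ = 3 (distinct).
General solution: c(n) = A·(5)^n + B·(3)^n.
From c(0) = -3: A + B = -3.
From c(1) = 3: 5A + 3B = 3.
Solving: A = 6, B = -9.
So c(n) = - 9 \cdot 3^{n} + 6 \cdot 5^{n}.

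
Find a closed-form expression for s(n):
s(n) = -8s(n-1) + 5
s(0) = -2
First-order linear non-homogeneous.
Homogeneous solution: s_h(n) = A·(-8)^n.
Try constant particular solution s_p = K: K = -8K + 5 ⇒ K = \frac{5}{9}.
General: s(n) = A·(-8)^n + \frac{5}{9}.
Apply s(0) = -2: A + \frac{5}{9} = -2 ⇒ A = - \frac{23}{9}.
So s(n) = \frac{5}{9} - \frac{23 \left(-8\right)^{n}}{9}.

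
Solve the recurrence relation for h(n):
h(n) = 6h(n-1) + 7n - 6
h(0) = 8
First-order linear with linear forcing.
Homogeneous solution: h_h(n) = A·(6)^n.
Try particular h_p(n) = pn + q. Substituting:
  pn + q = 6(p(n-1) + q) + 7n - 6.
Matching the n-coefficient: p = 6p + 7 ⇒ p = - \frac{7}{5}.
Matching constants: q = -6p + 6q - 6 ⇒ q = - \frac{12}{25}.
General: h(n) = A·(6)^n - \frac{7 n}{5} - \frac{12}{25}.
Apply h(0) = 8: A - \frac{12}{25} = 8 ⇒ A = \frac{212}{25}.
So h(n) = \frac{212 \cdot 6^{n}}{25} - \frac{7 n}{5} - \frac{12}{25}.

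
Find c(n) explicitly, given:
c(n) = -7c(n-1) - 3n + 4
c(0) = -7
First-order linear with linear forcing.
Homogeneous solution: c_h(n) = A·(-7)^n.
Try particular c_p(n) = pn + q. Substituting:
  pn + q = -7(p(n-1) + q) - 3n + 4.
Matching the n-coefficient: p = -7p - 3 ⇒ p = - \frac{3}{8}.
Matching constants: q = 7p - 7q + 4 ⇒ q = \frac{11}{64}.
General: c(n) = A·(-7)^n - \frac{3 n}{8} + \frac{11}{64}.
Apply c(0) = -7: A + \frac{11}{64} = -7 ⇒ A = - \frac{459}{64}.
So c(n) = - \frac{459 \left(-7\right)^{n}}{64} - \frac{3 n}{8} + \frac{11}{64}.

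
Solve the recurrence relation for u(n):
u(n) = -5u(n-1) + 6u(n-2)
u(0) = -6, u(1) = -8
Characteristic equation: x² + 5x - 6 = 0, which factors as (x - (-6))(x - (1)) = 0.
Roots r₁ = -6, r₂ = 1 (distinct).
General solution: u(n) = A·(-6)^n + B·(1)^n.
From u(0) = -6: A + B = -6.
From u(1) = -8: -6A + B = -8.
Solving: A = \frac{2}{7}, B = - \frac{44}{7}.
So u(n) = \frac{2 \left(-6\right)^{n}}{7} - \frac{44}{7}.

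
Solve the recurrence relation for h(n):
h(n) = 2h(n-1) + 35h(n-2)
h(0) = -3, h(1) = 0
Characteristic equation: x² - 2x - 35 = 0, which factors as (x - (-5))(x - (7)) = 0.
Roots r₁ = -5, r₂ = 7 (distinct).
General solution: h(n) = A·(-5)^n + B·(7)^n.
From h(0) = -3: A + B = -3.
From h(1) = 0: -5A + 7B = 0.
Solving: A = - \frac{7}{4}, B = - \frac{5}{4}.
So h(n) = - \frac{7 \left(-5\right)^{n}}{4} - \frac{5 \cdot 7^{n}}{4}.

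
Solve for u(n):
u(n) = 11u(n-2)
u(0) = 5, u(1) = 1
Characteristic equation: x² - 11 = 0.
Discriminant Δ = (0)² + 4·(11) = 44.
Roots r₁,₂ = (0 ± √44)/2, so r₁ = \sqrt{11}, r₂ = - \sqrt{11}.
General solution: u(n) = A·r₁^n + B·r₂^n.
From the initial conditions, A + B = 5 and r₁A + r₂B = 1.
Since r₁ - r₂ = √44: A = (1 - (5)r₂)/√44 = \frac{\sqrt{11}}{22} + \frac{5}{2}, and B = 5 - A = \frac{5}{2} - \frac{\sqrt{11}}{22}.
So u(n) = \left(\frac{\sqrt{11}}{22} + \frac{5}{2}\right)\left(\sqrt{11}\right)^n + \left(\frac{5}{2} - \frac{\sqrt{11}}{22}\right)\left(- \sqrt{11}\right)^n.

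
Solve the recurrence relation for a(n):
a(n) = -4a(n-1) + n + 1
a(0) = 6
First-order linear with linear forcing.
Homogeneous solution: a_h(n) = A·(-4)^n.
Try particular a_p(n) = pn + q. Substituting:
  pn + q = -4(p(n-1) + q) + n + 1.
Matching the n-coefficient: p = -4p + 1 ⇒ p = \frac{1}{5}.
Matching constants: q = 4p - 4q + 1 ⇒ q = \frac{9}{25}.
General: a(n) = A·(-4)^n + \frac{n}{5} + \frac{9}{25}.
Apply a(0) = 6: A + \frac{9}{25} = 6 ⇒ A = \frac{141}{25}.
So a(n) = \frac{141 \left(-4\right)^{n}}{25} + \frac{n}{5} + \frac{9}{25}.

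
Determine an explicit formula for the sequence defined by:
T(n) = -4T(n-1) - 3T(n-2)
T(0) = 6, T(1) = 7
Characteristic equation: x² + 4x + 3 = 0, which factors as (x - (-1))(x - (-3)) = 0.
Roots r₁ = -1, r₂ = -3 (distinct).
General solution: T(n) = A·(-1)^n + B·(-3)^n.
From T(0) = 6: A + B = 6.
From T(1) = 7: -A - 3B = 7.
Solving: A = \frac{25}{2}, B = - \frac{13}{2}.
So T(n) = \frac{25 \left(-1\right)^{n}}{2} - \frac{13 \left(-3\right)^{n}}{2}.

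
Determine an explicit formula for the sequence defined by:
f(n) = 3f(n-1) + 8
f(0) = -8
First-order linear non-homogeneous.
Homogeneous solution: f_h(n) = A·(3)^n.
Try constant particular solution f_p = K: K = 3K + 8 ⇒ K = -4.
General: f(n) = A·(3)^n - 4.
Apply f(0) = -8: A - 4 = -8 ⇒ A = -4.
So f(n) = - 4 \cdot 3^{n} - 4.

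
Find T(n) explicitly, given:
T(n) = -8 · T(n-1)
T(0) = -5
Pure geometric recurrence with ratio -8.
By induction T(n) = T(0) · (-8)^n = - 5 \left(-8\right)^{n}.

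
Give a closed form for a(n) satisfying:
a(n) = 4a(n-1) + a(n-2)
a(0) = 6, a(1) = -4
Characteristic equation: x² - 4x - 1 = 0.
Discriminant Δ = (4)² + 4·(1) = 20.
Roots r₁,₂ = (4 ± √20)/2, so r₁ = 2 + \sqrt{5}, r₂ = 2 - \sqrt{5}.
General solution: a(n) = A·r₁^n + B·r₂^n.
From the initial conditions, A + B = 6 and r₁A + r₂B = -4.
Since r₁ - r₂ = √20: A = (-4 - (6)r₂)/√20 = 3 - \frac{8 \sqrt{5}}{5}, and B = 6 - A = 3 + \frac{8 \sqrt{5}}{5}.
So a(n) = \left(3 - \frac{8 \sqrt{5}}{5}\right)\left(2 + \sqrt{5}\right)^n + \left(3 + \frac{8 \sqrt{5}}{5}\right)\left(2 - \sqrt{5}\right)^n.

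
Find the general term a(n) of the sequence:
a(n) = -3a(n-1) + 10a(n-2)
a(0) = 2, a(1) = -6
Characteristic equation: x² + 3x - 10 = 0, which factors as (x - (-5))(x - (2)) = 0.
Roots r₁ = -5, r₂ = 2 (distinct).
General solution: a(n) = A·(-5)^n + B·(2)^n.
From a(0) = 2: A + B = 2.
From a(1) = -6: -5A + 2B = -6.
Solving: A = \frac{10}{7}, B = \frac{4}{7}.
So a(n) = \frac{10 \left(-5\right)^{n}}{7} + \frac{4 \cdot 2^{n}}{7}.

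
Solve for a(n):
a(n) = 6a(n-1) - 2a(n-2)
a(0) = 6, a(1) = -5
Characteristic equation: x² - 6x + 2 = 0.
Discriminant Δ = (6)² + 4·(-2) = 28.
Roots r₁,₂ = (6 ± √28)/2, so r₁ = \sqrt{7} + 3, r₂ = 3 - \sqrt{7}.
General solution: a(n) = A·r₁^n + B·r₂^n.
From the initial conditions, A + B = 6 and r₁A + r₂B = -5.
Since r₁ - r₂ = √28: A = (-5 - (6)r₂)/√28 = 3 - \frac{23 \sqrt{7}}{14}, and B = 6 - A = 3 + \frac{23 \sqrt{7}}{14}.
So a(n) = \left(3 - \frac{23 \sqrt{7}}{14}\right)\left(\sqrt{7} + 3\right)^n + \left(3 + \frac{23 \sqrt{7}}{14}\right)\left(3 - \sqrt{7}\right)^n.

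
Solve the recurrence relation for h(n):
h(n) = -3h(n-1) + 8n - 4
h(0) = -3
First-order linear with linear forcing.
Homogeneous solution: h_h(n) = A·(-3)^n.
Try particular h_p(n) = pn + q. Substituting:
  pn + q = -3(p(n-1) + q) + 8n - 4.
Matching the n-coefficient: p = -3p + 8 ⇒ p = 2.
Matching constants: q = 3p - 3q - 4 ⇒ q = \frac{1}{2}.
General: h(n) = A·(-3)^n + 2 n + \frac{1}{2}.
Apply h(0) = -3: A + \frac{1}{2} = -3 ⇒ A = - \frac{7}{2}.
So h(n) = - \frac{7 \left(-3\right)^{n}}{2} + 2 n + \frac{1}{2}.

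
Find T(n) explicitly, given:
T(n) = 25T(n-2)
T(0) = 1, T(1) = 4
Characteristic equation: x² - 25 = 0, which factors as (x - (-5))(x - (5)) = 0.
Roots r₁ = -5, r₂ = 5 (distinct).
General solution: T(n) = A·(-5)^n + B·(5)^n.
From T(0) = 1: A + B = 1.
From T(1) = 4: -5A + 5B = 4.
Solving: A = \frac{1}{10}, B = \frac{9}{10}.
So T(n) = \frac{\left(-5\right)^{n}}{10} + \frac{9 \cdot 5^{n}}{10}.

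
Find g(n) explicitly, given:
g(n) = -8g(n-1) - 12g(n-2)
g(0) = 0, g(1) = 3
Characteristic equation: x² + 8x + 12 = 0, which factors as (x - (-2))(x - (-6)) = 0.
Roots r₁ = -2, r₂ = -6 (distinct).
General solution: g(n) = A·(-2)^n + B·(-6)^n.
From g(0) = 0: A + B = 0.
From g(1) = 3: -2A - 6B = 3.
Solving: A = \frac{3}{4}, B = - \frac{3}{4}.
So g(n) = \frac{3 \left(-2\right)^{n}}{4} - \frac{3 \left(-6\right)^{n}}{4}.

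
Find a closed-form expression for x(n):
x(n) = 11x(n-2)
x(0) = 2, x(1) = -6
Characteristic equation: x² - 11 = 0.
Discriminant Δ = (0)² + 4·(11) = 44.
Roots r₁,₂ = (0 ± √44)/2, so r₁ = \sqrt{11}, r₂ = - \sqrt{11}.
General solution: x(n) = A·r₁^n + B·r₂^n.
From the initial conditions, A + B = 2 and r₁A + r₂B = -6.
Since r₁ - r₂ = √44: A = (-6 - (2)r₂)/√44 = 1 - \frac{3 \sqrt{11}}{11}, and B = 2 - A = \frac{3 \sqrt{11}}{11} + 1.
So x(n) = \left(1 - \frac{3 \sqrt{11}}{11}\right)\left(\sqrt{11}\right)^n + \left(\frac{3 \sqrt{11}}{11} + 1\right)\left(- \sqrt{11}\right)^n.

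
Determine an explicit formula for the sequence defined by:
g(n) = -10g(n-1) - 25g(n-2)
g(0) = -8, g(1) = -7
Characteristic equation: x² + 10x + 25 = 0, which is (x - (-5))².
Repeated root r = -5.
General solution: g(n) = (A + Bn)·(-5)^n.
From g(0) = -8: A = -8.
From g(1) = -7: (A + B)·(-5) = -7 ⇒ B = \frac{47}{5}.
So g(n) = \left(\frac{47 n}{5} - 8\right) \cdot (-5)^n.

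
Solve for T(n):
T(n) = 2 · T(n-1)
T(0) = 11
Pure geometric recurrence with ratio 2.
By induction T(n) = T(0) · (2)^n = 11 \cdot 2^{n}.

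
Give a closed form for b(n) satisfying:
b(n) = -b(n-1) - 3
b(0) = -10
First-order linear non-homogeneous.
Homogeneous solution: b_h(n) = A·(-1)^n.
Try constant particular solution b_p = K: K = -K - 3 ⇒ K = - \frac{3}{2}.
General: b(n) = A·(-1)^n - \frac{3}{2}.
Apply b(0) = -10: A - \frac{3}{2} = -10 ⇒ A = - \frac{17}{2}.
So b(n) = - \frac{17 \left(-1\right)^{n}}{2} - \frac{3}{2}.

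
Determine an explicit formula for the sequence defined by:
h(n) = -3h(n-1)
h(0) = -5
This is a homogeneous first-order recurrence with ratio -3.
By induction h(n) = h(0) · (-3)^n = - 5 \left(-3\right)^{n}.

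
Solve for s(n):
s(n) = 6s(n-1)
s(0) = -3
This is a homogeneous first-order recurrence with ratio 6.
By induction s(n) = s(0) · (6)^n = - 3 \cdot 6^{n}.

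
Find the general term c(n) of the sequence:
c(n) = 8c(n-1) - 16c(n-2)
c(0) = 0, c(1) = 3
Characteristic equation: x² - 8x + 16 = 0, which is (x - (4))².
Repeated root r = 4.
General solution: c(n) = (A + Bn)·(4)^n.
From c(0) = 0: A = 0.
From c(1) = 3: (A + B)·(4) = 3 ⇒ B = \frac{3}{4}.
So c(n) = \left(\frac{3 n}{4}\right) \cdot (4)^n.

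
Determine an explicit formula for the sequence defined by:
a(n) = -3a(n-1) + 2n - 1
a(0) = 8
First-order linear with linear forcing.
Homogeneous solution: a_h(n) = A·(-3)^n.
Try particular a_p(n) = pn + q. Substituting:
  pn + q = -3(p(n-1) + q) + 2n - 1.
Matching the n-coefficient: p = -3p + 2 ⇒ p = \frac{1}{2}.
Matching constants: q = 3p - 3q - 1 ⇒ q = \frac{1}{8}.
General: a(n) = A·(-3)^n + \frac{n}{2} + \frac{1}{8}.
Apply a(0) = 8: A + \frac{1}{8} = 8 ⇒ A = \frac{63}{8}.
So a(n) = \frac{63 \left(-3\right)^{n}}{8} + \frac{n}{2} + \frac{1}{8}.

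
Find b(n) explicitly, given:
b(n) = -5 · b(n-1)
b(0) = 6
Pure geometric recurrence with ratio -5.
By induction b(n) = b(0) · (-5)^n = 6 \left(-5\right)^{n}.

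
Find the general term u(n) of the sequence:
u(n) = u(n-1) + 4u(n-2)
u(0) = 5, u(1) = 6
Characteristic equation: x² - x - 4 = 0.
Discriminant Δ = (1)² + 4·(4) = 17.
Roots r₁,₂ = (1 ± √17)/2, so r₁ = \frac{1}{2} + \frac{\sqrt{17}}{2}, r₂ = \frac{1}{2} - \frac{\sqrt{17}}{2}.
General solution: u(n) = A·r₁^n + B·r₂^n.
From the initial conditions, A + B = 5 and r₁A + r₂B = 6.
Since r₁ - r₂ = √17: A = (6 - (5)r₂)/√17 = \frac{7 \sqrt{17}}{34} + \frac{5}{2}, and B = 5 - A = \frac{5}{2} - \frac{7 \sqrt{17}}{34}.
So u(n) = \left(\frac{7 \sqrt{17}}{34} + \frac{5}{2}\right)\left(\frac{1}{2} + \frac{\sqrt{17}}{2}\right)^n + \left(\frac{5}{2} - \frac{7 \sqrt{17}}{34}\right)\left(\frac{1}{2} - \frac{\sqrt{17}}{2}\right)^n.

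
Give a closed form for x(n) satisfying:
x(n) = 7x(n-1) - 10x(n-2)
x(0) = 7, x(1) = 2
Characteristic equation: x² - 7x + 10 = 0, which factors as (x - (5))(x - (2)) = 0.
Roots r₁ = 5, r₂ = 2 (distinct).
General solution: x(n) = A·(5)^n + B·(2)^n.
From x(0) = 7: A + B = 7.
From x(1) = 2: 5A + 2B = 2.
Solving: A = -4, B = 11.
So x(n) = 11 \cdot 2^{n} - 4 \cdot 5^{n}.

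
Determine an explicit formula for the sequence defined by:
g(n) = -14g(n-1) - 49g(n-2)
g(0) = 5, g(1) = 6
Characteristic equation: x² + 14x + 49 = 0, which is (x - (-7))².
Repeated root r = -7.
General solution: g(n) = (A + Bn)·(-7)^n.
From g(0) = 5: A = 5.
From g(1) = 6: (A + B)·(-7) = 6 ⇒ B = - \frac{41}{7}.
So g(n) = \left(5 - \frac{41 n}{7}\right) \cdot (-7)^n.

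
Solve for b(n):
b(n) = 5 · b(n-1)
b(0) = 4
Pure geometric recurrence with ratio 5.
By induction b(n) = b(0) · (5)^n = 4 \cdot 5^{n}.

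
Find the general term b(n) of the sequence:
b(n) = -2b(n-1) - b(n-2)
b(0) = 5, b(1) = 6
Characteristic equation: x² + 2x + 1 = 0, which is (x - (-1))².
Repeated root r = -1.
General solution: b(n) = (A + Bn)·(-1)^n.
From b(0) = 5: A = 5.
From b(1) = 6: (A + B)·(-1) = 6 ⇒ B = -11.
So b(n) = \left(5 - 11 n\right) \cdot (-1)^n.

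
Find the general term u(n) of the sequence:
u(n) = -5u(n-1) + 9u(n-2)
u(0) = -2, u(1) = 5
Characteristic equation: x² + 5x - 9 = 0.
Discriminant Δ = (-5)² + 4·(9) = 61.
Roots r₁,₂ = (-5 ± √61)/2, so r₁ = - \frac{5}{2} + \frac{\sqrt{61}}{2}, r₂ = - \frac{\sqrt{61}}{2} - \frac{5}{2}.
General solution: u(n) = A·r₁^n + B·r₂^n.
From the initial conditions, A + B = -2 and r₁A + r₂B = 5.
Since r₁ - r₂ = √61: A = (5 - (-2)r₂)/√61 = -1, and B = -2 - A = -1.
So u(n) = \left(-1\right)\left(- \frac{5}{2} + \frac{\sqrt{61}}{2}\right)^n + \left(-1\right)\left(- \frac{\sqrt{61}}{2} - \frac{5}{2}\right)^n.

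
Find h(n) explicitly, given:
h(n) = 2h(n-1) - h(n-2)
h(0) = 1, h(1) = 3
Characteristic equation: x² - 2x + 1 = 0, which is (x - (1))².
Repeated root r = 1.
General solution: h(n) = (A + Bn)·(1)^n.
From h(0) = 1: A = 1.
From h(1) = 3: (A + B)·(1) = 3 ⇒ B = 2.
So h(n) = \left(2 n + 1\right) \cdot (1)^n.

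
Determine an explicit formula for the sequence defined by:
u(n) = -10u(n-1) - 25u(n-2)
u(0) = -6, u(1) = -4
Characteristic equation: x² + 10x + 25 = 0, which is (x - (-5))².
Repeated root r = -5.
General solution: u(n) = (A + Bn)·(-5)^n.
From u(0) = -6: A = -6.
From u(1) = -4: (A + B)·(-5) = -4 ⇒ B = \frac{34}{5}.
So u(n) = \left(\frac{34 n}{5} - 6\right) \cdot (-5)^n.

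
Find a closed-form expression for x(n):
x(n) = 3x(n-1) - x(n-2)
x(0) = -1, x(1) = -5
Characteristic equation: x² - 3x + 1 = 0.
Discriminant Δ = (3)² + 4·(-1) = 5.
Roots r₁,₂ = (3 ± √5)/2, so r₁ = \frac{\sqrt{5}}{2} + \frac{3}{2}, r₂ = \frac{3}{2} - \frac{\sqrt{5}}{2}.
General solution: x(n) = A·r₁^n + B·r₂^n.
From the initial conditions, A + B = -1 and r₁A + r₂B = -5.
Since r₁ - r₂ = √5: A = (-5 - (-1)r₂)/√5 = - \frac{7 \sqrt{5}}{10} - \frac{1}{2}, and B = -1 - A = - \frac{1}{2} + \frac{7 \sqrt{5}}{10}.
So x(n) = \left(- \frac{7 \sqrt{5}}{10} - \frac{1}{2}\right)\left(\frac{\sqrt{5}}{2} + \frac{3}{2}\right)^n + \left(- \frac{1}{2} + \frac{7 \sqrt{5}}{10}\right)\left(\frac{3}{2} - \frac{\sqrt{5}}{2}\right)^n.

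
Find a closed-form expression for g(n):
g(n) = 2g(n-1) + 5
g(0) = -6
First-order linear non-homogeneous.
Homogeneous solution: g_h(n) = A·(2)^n.
Try constant particular solution g_p = K: K = 2K + 5 ⇒ K = -5.
General: g(n) = A·(2)^n - 5.
Apply g(0) = -6: A - 5 = -6 ⇒ A = -1.
So g(n) = - 2^{n} - 5.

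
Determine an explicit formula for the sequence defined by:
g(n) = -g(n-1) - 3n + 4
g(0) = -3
First-order linear with linear forcing.
Homogeneous solution: g_h(n) = A·(-1)^n.
Try particular g_p(n) = pn + q. Substituting:
  pn + q = -(p(n-1) + q) - 3n + 4.
Matching the n-coefficient: p = -p - 3 ⇒ p = - \frac{3}{2}.
Matching constants: q = p - q + 4 ⇒ q = \frac{5}{4}.
General: g(n) = A·(-1)^n - \frac{3 n}{2} + \frac{5}{4}.
Apply g(0) = -3: A + \frac{5}{4} = -3 ⇒ A = - \frac{17}{4}.
So g(n) = - \frac{17 \left(-1\right)^{n}}{4} - \frac{3 n}{2} + \frac{5}{4}.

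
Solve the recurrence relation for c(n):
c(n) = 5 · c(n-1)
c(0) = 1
Pure geometric recurrence with ratio 5.
By induction c(n) = c(0) · (5)^n = 5^{n}.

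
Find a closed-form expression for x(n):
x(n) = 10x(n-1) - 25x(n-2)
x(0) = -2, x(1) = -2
Characteristic equation: x² - 10x + 25 = 0, which is (x - (5))².
Repeated root r = 5.
General solution: x(n) = (A + Bn)·(5)^n.
From x(0) = -2: A = -2.
From x(1) = -2: (A + B)·(5) = -2 ⇒ B = \frac{8}{5}.
So x(n) = \left(\frac{8 n}{5} - 2\right) \cdot (5)^n.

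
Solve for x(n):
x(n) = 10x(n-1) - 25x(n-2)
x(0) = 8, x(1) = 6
Characteristic equation: x² - 10x + 25 = 0, which is (x - (5))².
Repeated root r = 5.
General solution: x(n) = (A + Bn)·(5)^n.
From x(0) = 8: A = 8.
From x(1) = 6: (A + B)·(5) = 6 ⇒ B = - \frac{34}{5}.
So x(n) = \left(8 - \frac{34 n}{5}\right) \cdot (5)^n.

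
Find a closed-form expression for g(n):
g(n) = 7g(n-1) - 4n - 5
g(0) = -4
First-order linear with linear forcing.
Homogeneous solution: g_h(n) = A·(7)^n.
Try particular g_p(n) = pn + q. Substituting:
  pn + q = 7(p(n-1) + q) - 4n - 5.
Matching the n-coefficient: p = 7p - 4 ⇒ p = \frac{2}{3}.
Matching constants: q = -7p + 7q - 5 ⇒ q = \frac{29}{18}.
General: g(n) = A·(7)^n + \frac{2 n}{3} + \frac{29}{18}.
Apply g(0) = -4: A + \frac{29}{18} = -4 ⇒ A = - \frac{101}{18}.
So g(n) = - \frac{101 \cdot 7^{n}}{18} + \frac{2 n}{3} + \frac{29}{18}.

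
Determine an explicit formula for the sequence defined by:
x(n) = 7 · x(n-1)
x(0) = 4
Pure geometric recurrence with ratio 7.
By induction x(n) = x(0) · (7)^n = 4 \cdot 7^{n}.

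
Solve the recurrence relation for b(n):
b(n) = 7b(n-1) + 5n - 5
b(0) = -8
First-order linear with linear forcing.
Homogeneous solution: b_h(n) = A·(7)^n.
Try particular b_p(n) = pn + q. Substituting:
  pn + q = 7(p(n-1) + q) + 5n - 5.
Matching the n-coefficient: p = 7p + 5 ⇒ p = - \frac{5}{6}.
Matching constants: q = -7p + 7q - 5 ⇒ q = - \frac{5}{36}.
General: b(n) = A·(7)^n - \frac{5 n}{6} - \frac{5}{36}.
Apply b(0) = -8: A - \frac{5}{36} = -8 ⇒ A = - \frac{283}{36}.
So b(n) = - \frac{283 \cdot 7^{n}}{36} - \frac{5 n}{6} - \frac{5}{36}.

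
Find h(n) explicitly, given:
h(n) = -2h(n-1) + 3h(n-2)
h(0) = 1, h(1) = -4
Characteristic equation: x² + 2x - 3 = 0, which factors as (x - (-3))(x - (1)) = 0.
Roots r₁ = -3, r₂ = 1 (distinct).
General solution: h(n) = A·(-3)^n + B·(1)^n.
From h(0) = 1: A + B = 1.
From h(1) = -4: -3A + B = -4.
Solving: A = \frac{5}{4}, B = - \frac{1}{4}.
So h(n) = \frac{5 \left(-3\right)^{n}}{4} - \frac{1}{4}.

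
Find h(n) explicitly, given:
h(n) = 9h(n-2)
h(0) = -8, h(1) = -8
Characteristic equation: x² - 9 = 0, which factors as (x - (3))(x - (-3)) = 0.
Roots r₁ = 3, r₂ = -3 (distinct).
General solution: h(n) = A·(3)^n + B·(-3)^n.
From h(0) = -8: A + B = -8.
From h(1) = -8: 3A - 3B = -8.
Solving: A = - \frac{16}{3}, B = - \frac{8}{3}.
So h(n) = - \frac{8 \left(-3\right)^{n}}{3} - \frac{16 \cdot 3^{n}}{3}.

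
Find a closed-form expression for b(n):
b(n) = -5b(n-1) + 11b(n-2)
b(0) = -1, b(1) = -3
Characteristic equation: x² + 5x - 11 = 0.
Discriminant Δ = (-5)² + 4·(11) = 69.
Roots r₁,₂ = (-5 ± √69)/2, so r₁ = - \frac{5}{2} + \frac{\sqrt{69}}{2}, r₂ = - \frac{\sqrt{69}}{2} - \frac{5}{2}.
General solution: b(n) = A·r₁^n + B·r₂^n.
From the initial conditions, A + B = -1 and r₁A + r₂B = -3.
Since r₁ - r₂ = √69: A = (-3 - (-1)r₂)/√69 = - \frac{11 \sqrt{69}}{138} - \frac{1}{2}, and B = -1 - A = - \frac{1}{2} + \frac{11 \sqrt{69}}{138}.
So b(n) = \left(- \frac{11 \sqrt{69}}{138} - \frac{1}{2}\right)\left(- \frac{5}{2} + \frac{\sqrt{69}}{2}\right)^n + \left(- \frac{1}{2} + \frac{11 \sqrt{69}}{138}\right)\left(- \frac{\sqrt{69}}{2} - \frac{5}{2}\right)^n.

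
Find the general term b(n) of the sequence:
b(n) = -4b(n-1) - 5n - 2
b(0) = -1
First-order linear with linear forcing.
Homogeneous solution: b_h(n) = A·(-4)^n.
Try particular b_p(n) = pn + q. Substituting:
  pn + q = -4(p(n-1) + q) - 5n - 2.
Matching the n-coefficient: p = -4p - 5 ⇒ p = -1.
Matching constants: q = 4p - 4q - 2 ⇒ q = - \frac{6}{5}.
General: b(n) = A·(-4)^n - n - \frac{6}{5}.
Apply b(0) = -1: A - \frac{6}{5} = -1 ⇒ A = \frac{1}{5}.
So b(n) = \frac{\left(-4\right)^{n}}{5} - n - \frac{6}{5}.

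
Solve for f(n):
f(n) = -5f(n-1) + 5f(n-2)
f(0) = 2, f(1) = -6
Characteristic equation: x² + 5x - 5 = 0.
Discriminant Δ = (-5)² + 4·(5) = 45.
Roots r₁,₂ = (-5 ± √45)/2, so r₁ = - \frac{5}{2} + \frac{3 \sqrt{5}}{2}, r₂ = - \frac{3 \sqrt{5}}{2} - \frac{5}{2}.
General solution: f(n) = A·r₁^n + B·r₂^n.
From the initial conditions, A + B = 2 and r₁A + r₂B = -6.
Since r₁ - r₂ = √45: A = (-6 - (2)r₂)/√45 = 1 - \frac{\sqrt{5}}{15}, and B = 2 - A = \frac{\sqrt{5}}{15} + 1.
So f(n) = \left(1 - \frac{\sqrt{5}}{15}\right)\left(- \frac{5}{2} + \frac{3 \sqrt{5}}{2}\right)^n + \left(\frac{\sqrt{5}}{15} + 1\right)\left(- \frac{3 \sqrt{5}}{2} - \frac{5}{2}\right)^n.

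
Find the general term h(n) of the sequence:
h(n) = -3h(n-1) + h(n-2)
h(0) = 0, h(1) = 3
Characteristic equation: x² + 3x - 1 = 0.
Discriminant Δ = (-3)² + 4·(1) = 13.
Roots r₁,₂ = (-3 ± √13)/2, so r₁ = - \frac{3}{2} + \frac{\sqrt{13}}{2}, r₂ = - \frac{\sqrt{13}}{2} - \frac{3}{2}.
General solution: h(n) = A·r₁^n + B·r₂^n.
From the initial conditions, A + B = 0 and r₁A + r₂B = 3.
Since r₁ - r₂ = √13: A = (3 - (0)r₂)/√13 = \frac{3 \sqrt{13}}{13}, and B = 0 - A = - \frac{3 \sqrt{13}}{13}.
So h(n) = \left(\frac{3 \sqrt{13}}{13}\right)\left(- \frac{3}{2} + \frac{\sqrt{13}}{2}\right)^n + \left(- \frac{3 \sqrt{13}}{13}\right)\left(- \frac{\sqrt{13}}{2} - \frac{3}{2}\right)^n.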